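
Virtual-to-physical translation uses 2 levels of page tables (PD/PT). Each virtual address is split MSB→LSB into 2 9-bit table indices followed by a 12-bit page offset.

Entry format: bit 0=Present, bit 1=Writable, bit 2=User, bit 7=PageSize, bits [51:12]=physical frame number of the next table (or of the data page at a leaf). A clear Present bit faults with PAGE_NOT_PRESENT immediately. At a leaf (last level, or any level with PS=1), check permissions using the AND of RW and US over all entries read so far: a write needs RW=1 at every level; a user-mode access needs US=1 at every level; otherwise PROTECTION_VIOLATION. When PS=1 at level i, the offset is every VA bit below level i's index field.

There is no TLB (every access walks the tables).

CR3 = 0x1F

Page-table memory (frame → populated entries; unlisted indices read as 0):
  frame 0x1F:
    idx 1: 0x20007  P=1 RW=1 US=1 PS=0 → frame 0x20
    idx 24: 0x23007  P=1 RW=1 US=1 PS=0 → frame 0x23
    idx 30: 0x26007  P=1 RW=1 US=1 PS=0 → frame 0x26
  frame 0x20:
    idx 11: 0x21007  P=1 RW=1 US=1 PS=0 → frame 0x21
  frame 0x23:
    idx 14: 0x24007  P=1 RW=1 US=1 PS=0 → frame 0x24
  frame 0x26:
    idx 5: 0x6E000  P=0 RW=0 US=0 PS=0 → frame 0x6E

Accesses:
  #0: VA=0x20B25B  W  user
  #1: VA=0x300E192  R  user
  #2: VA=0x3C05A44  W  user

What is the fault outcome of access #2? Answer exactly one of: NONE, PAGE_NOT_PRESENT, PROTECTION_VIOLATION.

Walk each access:
#0 VA=0x20B25B (w,user):
  [0] read 0x1F idx=1: raw=0x20007 flags P=1 W=1 U=1 S=0
  [1] read 0x20 idx=11: raw=0x21007 flags P=1 W=1 U=1 S=0
  → PA=0x2125B  (2 entries read)
#1 VA=0x300E192 (r,user):
  [0] read 0x1F idx=24: raw=0x23007 flags P=1 W=1 U=1 S=0
  [1] read 0x23 idx=14: raw=0x24007 flags P=1 W=1 U=1 S=0
  → PA=0x24192  (2 entries read)
#2 VA=0x3C05A44 (w,user):
  [0] read 0x1F idx=30: raw=0x26007 flags P=1 W=1 U=1 S=0
  [1] read 0x26 idx=5: raw=0x6E000 flags P=0 W=0 U=0 S=0
  → PAGE_NOT_PRESENT  (2 entries read)

Access #2 fault: PAGE_NOT_PRESENT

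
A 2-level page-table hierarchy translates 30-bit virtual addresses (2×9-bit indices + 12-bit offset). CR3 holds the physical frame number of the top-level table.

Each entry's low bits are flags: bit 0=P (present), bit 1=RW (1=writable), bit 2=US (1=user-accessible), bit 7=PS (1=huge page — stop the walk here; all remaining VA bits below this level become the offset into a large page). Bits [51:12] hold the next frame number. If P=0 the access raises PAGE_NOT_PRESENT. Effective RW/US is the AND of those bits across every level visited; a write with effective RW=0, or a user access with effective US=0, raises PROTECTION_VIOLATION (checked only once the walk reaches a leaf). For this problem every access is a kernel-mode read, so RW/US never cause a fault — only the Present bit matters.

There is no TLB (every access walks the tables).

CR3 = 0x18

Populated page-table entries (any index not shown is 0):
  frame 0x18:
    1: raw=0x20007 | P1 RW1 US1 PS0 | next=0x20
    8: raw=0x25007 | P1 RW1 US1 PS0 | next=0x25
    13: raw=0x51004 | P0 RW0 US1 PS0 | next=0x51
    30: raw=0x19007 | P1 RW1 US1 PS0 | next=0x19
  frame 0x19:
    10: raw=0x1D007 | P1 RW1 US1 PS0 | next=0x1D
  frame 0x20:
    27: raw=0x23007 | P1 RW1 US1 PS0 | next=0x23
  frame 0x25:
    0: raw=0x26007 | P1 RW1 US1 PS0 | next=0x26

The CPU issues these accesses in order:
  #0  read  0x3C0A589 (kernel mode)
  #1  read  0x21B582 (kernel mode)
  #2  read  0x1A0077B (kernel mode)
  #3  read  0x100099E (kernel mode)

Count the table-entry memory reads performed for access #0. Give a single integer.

Walk each access:
#0 VA=0x3C0A589 (r,kernel):
  lvl0: tbl 0x18, slot 30 ⇒ 0x19007 (P1/RW1/US1/PS0)
  lvl1: tbl 0x19, slot 10 ⇒ 0x1D007 (P1/RW1/US1/PS0)
  → PA=0x1D589  (2 entries read)
#1 VA=0x21B582 (r,kernel):
  lvl0: tbl 0x18, slot 1 ⇒ 0x20007 (P1/RW1/US1/PS0)
  lvl1: tbl 0x20, slot 27 ⇒ 0x23007 (P1/RW1/US1/PS0)
  → PA=0x23582  (2 entries read)
#2 VA=0x1A0077B (r,kernel):
  lvl0: tbl 0x18, slot 13 ⇒ 0x51004 (P0/RW0/US1/PS0)
  ✗ PAGE_NOT_PRESENT  [1 reads]
#3 VA=0x100099E (r,kernel):
  lvl0: tbl 0x18, slot 8 ⇒ 0x25007 (P1/RW1/US1/PS0)
  lvl1: tbl 0x25, slot 0 ⇒ 0x26007 (P1/RW1/US1/PS0)
  → PA=0x2699E  (2 entries read)

Entries read for #0: 2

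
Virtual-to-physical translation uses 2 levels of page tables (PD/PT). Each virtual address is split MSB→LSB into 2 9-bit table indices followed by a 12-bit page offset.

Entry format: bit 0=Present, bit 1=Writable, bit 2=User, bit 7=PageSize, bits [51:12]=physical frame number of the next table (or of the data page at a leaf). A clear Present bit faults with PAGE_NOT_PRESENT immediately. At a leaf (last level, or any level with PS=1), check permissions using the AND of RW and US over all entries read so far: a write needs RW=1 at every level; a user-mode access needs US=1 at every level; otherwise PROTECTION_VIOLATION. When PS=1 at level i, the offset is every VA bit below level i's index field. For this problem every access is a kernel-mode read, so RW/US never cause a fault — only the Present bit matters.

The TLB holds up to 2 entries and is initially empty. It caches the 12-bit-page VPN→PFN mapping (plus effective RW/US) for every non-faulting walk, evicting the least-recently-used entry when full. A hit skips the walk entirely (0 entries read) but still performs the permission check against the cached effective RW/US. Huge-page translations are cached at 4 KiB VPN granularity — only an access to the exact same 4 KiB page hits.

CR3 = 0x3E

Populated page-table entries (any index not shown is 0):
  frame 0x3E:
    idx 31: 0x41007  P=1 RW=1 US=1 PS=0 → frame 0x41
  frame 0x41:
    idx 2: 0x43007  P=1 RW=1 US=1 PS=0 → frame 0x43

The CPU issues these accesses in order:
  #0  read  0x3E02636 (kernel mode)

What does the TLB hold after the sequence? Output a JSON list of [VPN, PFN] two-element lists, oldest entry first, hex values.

Per-access translation:
#0 VA=0x3E02636 (r,kernel):
  L0 @0x3E[31] → 0x41007  P=1,RW=1,US=1,PS=0
  L1 @0x41[2] → 0x43007  P=1,RW=1,US=1,PS=0
  ⇒ phys 0x43636  [2 reads]

TLB: [["0x3E02", "0x43"]]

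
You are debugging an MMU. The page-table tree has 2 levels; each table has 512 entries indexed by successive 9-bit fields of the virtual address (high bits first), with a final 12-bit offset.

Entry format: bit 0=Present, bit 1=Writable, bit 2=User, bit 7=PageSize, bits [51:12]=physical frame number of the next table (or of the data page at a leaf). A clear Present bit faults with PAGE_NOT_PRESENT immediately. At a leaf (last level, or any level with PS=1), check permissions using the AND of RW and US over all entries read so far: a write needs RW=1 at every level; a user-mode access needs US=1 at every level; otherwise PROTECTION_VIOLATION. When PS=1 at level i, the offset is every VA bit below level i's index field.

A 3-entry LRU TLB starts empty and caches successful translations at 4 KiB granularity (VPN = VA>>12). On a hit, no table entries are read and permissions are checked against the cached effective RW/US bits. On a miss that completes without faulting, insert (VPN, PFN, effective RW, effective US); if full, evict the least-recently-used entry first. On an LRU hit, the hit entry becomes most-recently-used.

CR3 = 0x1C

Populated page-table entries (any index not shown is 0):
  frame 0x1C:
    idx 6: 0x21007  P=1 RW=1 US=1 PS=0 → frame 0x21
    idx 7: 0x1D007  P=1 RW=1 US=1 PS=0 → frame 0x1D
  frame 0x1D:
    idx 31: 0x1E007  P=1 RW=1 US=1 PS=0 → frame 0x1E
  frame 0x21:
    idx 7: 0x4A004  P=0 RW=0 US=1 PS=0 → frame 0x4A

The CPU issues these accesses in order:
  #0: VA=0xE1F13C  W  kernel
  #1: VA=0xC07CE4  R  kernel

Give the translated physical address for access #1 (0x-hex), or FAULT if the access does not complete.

Trace:
#0 VA=0xE1F13C (w,kernel):
  lvl0: tbl 0x1C, slot 7 ⇒ 0x1D007 (P1/RW1/US1/PS0)
  lvl1: tbl 0x1D, slot 31 ⇒ 0x1E007 (P1/RW1/US1/PS0)
  ⇒ phys 0x1E13C  [2 reads]
#1 VA=0xC07CE4 (r,kernel):
  lvl0: tbl 0x1C, slot 6 ⇒ 0x21007 (P1/RW1/US1/PS0)
  lvl1: tbl 0x21, slot 7 ⇒ 0x4A004 (P0/RW0/US1/PS0)
  ✗ PAGE_NOT_PRESENT  [2 reads]

Access #1 PA: FAULT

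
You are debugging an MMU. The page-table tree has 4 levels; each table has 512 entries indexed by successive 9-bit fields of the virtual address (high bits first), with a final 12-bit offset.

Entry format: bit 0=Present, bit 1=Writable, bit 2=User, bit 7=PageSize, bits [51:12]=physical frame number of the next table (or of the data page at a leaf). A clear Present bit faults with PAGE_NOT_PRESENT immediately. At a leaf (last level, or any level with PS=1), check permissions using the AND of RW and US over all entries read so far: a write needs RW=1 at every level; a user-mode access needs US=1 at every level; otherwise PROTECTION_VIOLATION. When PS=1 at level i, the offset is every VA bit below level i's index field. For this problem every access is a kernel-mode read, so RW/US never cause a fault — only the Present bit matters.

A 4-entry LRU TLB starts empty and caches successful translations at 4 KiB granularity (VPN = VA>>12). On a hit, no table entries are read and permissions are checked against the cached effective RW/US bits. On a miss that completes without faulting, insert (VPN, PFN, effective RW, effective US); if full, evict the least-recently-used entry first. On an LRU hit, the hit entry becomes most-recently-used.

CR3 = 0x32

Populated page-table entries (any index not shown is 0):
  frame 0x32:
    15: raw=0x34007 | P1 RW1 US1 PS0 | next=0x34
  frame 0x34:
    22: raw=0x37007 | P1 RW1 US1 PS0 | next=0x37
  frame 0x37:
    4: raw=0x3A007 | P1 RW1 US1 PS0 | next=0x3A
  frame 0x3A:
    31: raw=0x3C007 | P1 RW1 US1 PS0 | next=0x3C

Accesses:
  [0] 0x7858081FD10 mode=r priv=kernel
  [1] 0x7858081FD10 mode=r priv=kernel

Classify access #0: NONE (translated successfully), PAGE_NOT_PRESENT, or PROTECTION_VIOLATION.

Walk each access:
#0 VA=0x7858081FD10 (r,kernel):
  lvl0: tbl 0x32, slot 15 ⇒ 0x34007 (P1/RW1/US1/PS0)
  lvl1: tbl 0x34, slot 22 ⇒ 0x37007 (P1/RW1/US1/PS0)
  lvl2: tbl 0x37, slot 4 ⇒ 0x3A007 (P1/RW1/US1/PS0)
  lvl3: tbl 0x3A, slot 31 ⇒ 0x3C007 (P1/RW1/US1/PS0)
  ✓ 0x3CD10  — 4 lookups
#1 VA=0x7858081FD10 (r,kernel):
  TLB hit vpn=0x7858081F → PA=0x3CD10

Access #0 fault: NONE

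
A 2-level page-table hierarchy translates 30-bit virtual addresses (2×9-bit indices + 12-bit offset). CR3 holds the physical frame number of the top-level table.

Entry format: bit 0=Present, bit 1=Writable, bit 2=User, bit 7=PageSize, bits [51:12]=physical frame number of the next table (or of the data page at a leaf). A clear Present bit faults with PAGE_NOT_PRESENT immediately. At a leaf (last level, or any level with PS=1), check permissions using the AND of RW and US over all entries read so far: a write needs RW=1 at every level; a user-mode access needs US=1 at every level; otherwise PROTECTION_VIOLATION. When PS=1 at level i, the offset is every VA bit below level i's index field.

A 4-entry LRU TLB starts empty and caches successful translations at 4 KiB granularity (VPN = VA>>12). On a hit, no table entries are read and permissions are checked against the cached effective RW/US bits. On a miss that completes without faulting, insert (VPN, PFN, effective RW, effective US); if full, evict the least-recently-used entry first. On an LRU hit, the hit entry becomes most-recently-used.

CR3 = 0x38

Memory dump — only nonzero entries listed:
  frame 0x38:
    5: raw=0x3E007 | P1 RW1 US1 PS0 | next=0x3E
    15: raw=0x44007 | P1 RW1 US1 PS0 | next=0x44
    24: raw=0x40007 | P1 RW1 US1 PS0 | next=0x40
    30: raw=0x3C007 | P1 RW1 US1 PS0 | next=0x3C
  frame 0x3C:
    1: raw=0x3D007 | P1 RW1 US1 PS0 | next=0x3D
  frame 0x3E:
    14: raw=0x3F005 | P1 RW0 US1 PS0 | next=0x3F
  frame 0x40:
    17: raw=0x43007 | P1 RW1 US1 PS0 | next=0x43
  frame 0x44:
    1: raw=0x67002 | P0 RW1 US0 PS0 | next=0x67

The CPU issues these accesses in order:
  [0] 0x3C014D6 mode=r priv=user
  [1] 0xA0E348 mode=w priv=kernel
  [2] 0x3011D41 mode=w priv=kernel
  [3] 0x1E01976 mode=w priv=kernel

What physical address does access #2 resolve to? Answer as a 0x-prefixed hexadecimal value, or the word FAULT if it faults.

Walk each access:
#0 VA=0x3C014D6 (r,user):
  L0 @0x38[30] → 0x3C007  P=1,RW=1,US=1,PS=0
  L1 @0x3C[1] → 0x3D007  P=1,RW=1,US=1,PS=0
  ⇒ phys 0x3D4D6  [2 reads]
#1 VA=0xA0E348 (w,kernel):
  L0 @0x38[5] → 0x3E007  P=1,RW=1,US=1,PS=0
  L1 @0x3E[14] → 0x3F005  P=1,RW=0,US=1,PS=0
  → PROTECTION_VIOLATION  (2 entries read)
#2 VA=0x3011D41 (w,kernel):
  L0 @0x38[24] → 0x40007  P=1,RW=1,US=1,PS=0
  L1 @0x40[17] → 0x43007  P=1,RW=1,US=1,PS=0
  ⇒ phys 0x43D41  [2 reads]
#3 VA=0x1E01976 (w,kernel):
  L0 @0x38[15] → 0x44007  P=1,RW=1,US=1,PS=0
  L1 @0x44[1] → 0x67002  P=0,RW=1,US=0,PS=0
  → PAGE_NOT_PRESENT  (2 entries read)

Access #2 PA: 0x43D41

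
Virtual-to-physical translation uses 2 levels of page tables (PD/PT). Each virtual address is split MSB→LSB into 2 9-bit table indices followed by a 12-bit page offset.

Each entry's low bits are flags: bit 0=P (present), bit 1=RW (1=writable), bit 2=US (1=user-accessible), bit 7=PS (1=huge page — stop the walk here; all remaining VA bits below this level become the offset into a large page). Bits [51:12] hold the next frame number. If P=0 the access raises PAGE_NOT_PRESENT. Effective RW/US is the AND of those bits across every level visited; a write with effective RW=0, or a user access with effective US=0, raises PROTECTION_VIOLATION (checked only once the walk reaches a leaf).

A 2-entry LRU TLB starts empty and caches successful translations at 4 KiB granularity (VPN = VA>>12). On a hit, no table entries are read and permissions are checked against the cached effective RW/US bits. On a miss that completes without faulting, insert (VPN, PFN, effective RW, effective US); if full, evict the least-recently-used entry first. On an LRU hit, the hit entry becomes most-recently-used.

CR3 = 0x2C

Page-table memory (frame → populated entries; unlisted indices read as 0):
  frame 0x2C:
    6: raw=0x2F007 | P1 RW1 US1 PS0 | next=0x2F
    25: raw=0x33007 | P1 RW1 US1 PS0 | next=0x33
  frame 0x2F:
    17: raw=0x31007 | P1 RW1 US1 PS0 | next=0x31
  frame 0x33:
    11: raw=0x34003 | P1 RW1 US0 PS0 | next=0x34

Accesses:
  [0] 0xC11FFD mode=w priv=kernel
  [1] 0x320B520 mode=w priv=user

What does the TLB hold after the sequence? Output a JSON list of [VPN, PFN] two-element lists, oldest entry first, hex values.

Per-access translation:
#0 VA=0xC11FFD (w,kernel):
  L0 @0x2C[6] → 0x2F007  P=1,RW=1,US=1,PS=0
  L1 @0x2F[17] → 0x31007  P=1,RW=1,US=1,PS=0
  → PA=0x31FFD  (2 entries read)
#1 VA=0x320B520 (w,user):
  L0 @0x2C[25] → 0x33007  P=1,RW=1,US=1,PS=0
  L1 @0x33[11] → 0x34003  P=1,RW=1,US=0,PS=0
  → PROTECTION_VIOLATION  (2 entries read)

TLB: [["0xC11", "0x31"]]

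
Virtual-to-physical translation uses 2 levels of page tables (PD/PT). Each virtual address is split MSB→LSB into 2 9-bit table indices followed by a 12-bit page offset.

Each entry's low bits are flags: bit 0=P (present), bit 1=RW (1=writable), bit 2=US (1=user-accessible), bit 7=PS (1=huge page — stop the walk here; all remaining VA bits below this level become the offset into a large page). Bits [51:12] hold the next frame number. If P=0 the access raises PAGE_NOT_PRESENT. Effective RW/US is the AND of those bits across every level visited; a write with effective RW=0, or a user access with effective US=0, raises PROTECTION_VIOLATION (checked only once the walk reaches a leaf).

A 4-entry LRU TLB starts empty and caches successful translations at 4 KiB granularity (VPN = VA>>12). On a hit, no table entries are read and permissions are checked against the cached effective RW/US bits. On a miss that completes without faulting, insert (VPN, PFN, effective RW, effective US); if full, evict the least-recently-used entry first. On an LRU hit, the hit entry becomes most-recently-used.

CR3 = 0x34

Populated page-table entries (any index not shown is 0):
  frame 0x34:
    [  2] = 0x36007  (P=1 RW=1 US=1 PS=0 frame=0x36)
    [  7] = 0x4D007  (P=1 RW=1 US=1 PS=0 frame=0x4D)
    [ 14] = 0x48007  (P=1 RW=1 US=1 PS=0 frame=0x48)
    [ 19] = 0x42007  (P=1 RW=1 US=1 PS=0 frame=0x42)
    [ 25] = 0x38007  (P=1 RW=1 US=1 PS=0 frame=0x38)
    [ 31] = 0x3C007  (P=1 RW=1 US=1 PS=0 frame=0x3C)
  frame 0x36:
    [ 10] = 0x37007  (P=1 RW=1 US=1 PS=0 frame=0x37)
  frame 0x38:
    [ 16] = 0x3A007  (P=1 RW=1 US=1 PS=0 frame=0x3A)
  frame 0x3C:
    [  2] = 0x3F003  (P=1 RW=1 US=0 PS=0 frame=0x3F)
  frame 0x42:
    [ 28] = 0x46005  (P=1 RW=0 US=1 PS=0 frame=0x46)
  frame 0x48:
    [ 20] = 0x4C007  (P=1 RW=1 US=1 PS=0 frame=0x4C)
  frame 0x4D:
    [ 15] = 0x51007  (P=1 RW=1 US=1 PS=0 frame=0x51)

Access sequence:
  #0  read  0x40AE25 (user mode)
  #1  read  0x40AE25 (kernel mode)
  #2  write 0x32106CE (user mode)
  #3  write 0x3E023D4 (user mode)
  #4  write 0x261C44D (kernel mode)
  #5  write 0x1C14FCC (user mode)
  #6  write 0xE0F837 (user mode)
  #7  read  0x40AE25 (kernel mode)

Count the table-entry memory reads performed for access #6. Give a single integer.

Per-access translation:
#0 VA=0x40AE25 (r,user):
  [0] read 0x34 idx=2: raw=0x36007 flags P=1 W=1 U=1 S=0
  [1] read 0x36 idx=10: raw=0x37007 flags P=1 W=1 U=1 S=0
  ⇒ phys 0x37E25  [2 reads]
#1 VA=0x40AE25 (r,kernel):
  TLB hit vpn=0x40A → PA=0x37E25
#2 VA=0x32106CE (w,user):
  [0] read 0x34 idx=25: raw=0x38007 flags P=1 W=1 U=1 S=0
  [1] read 0x38 idx=16: raw=0x3A007 flags P=1 W=1 U=1 S=0
  ⇒ phys 0x3A6CE  [2 reads]
#3 VA=0x3E023D4 (w,user):
  [0] read 0x34 idx=31: raw=0x3C007 flags P=1 W=1 U=1 S=0
  [1] read 0x3C idx=2: raw=0x3F003 flags P=1 W=1 U=0 S=0
  ✗ PROTECTION_VIOLATION  [2 reads]
#4 VA=0x261C44D (w,kernel):
  [0] read 0x34 idx=19: raw=0x42007 flags P=1 W=1 U=1 S=0
  [1] read 0x42 idx=28: raw=0x46005 flags P=1 W=0 U=1 S=0
  ✗ PROTECTION_VIOLATION  [2 reads]
#5 VA=0x1C14FCC (w,user):
  [0] read 0x34 idx=14: raw=0x48007 flags P=1 W=1 U=1 S=0
  [1] read 0x48 idx=20: raw=0x4C007 flags P=1 W=1 U=1 S=0
  ⇒ phys 0x4CFCC  [2 reads]
#6 VA=0xE0F837 (w,user):
  [0] read 0x34 idx=7: raw=0x4D007 flags P=1 W=1 U=1 S=0
  [1] read 0x4D idx=15: raw=0x51007 flags P=1 W=1 U=1 S=0
  ⇒ phys 0x51837  [2 reads]
#7 VA=0x40AE25 (r,kernel):
  TLB hit vpn=0x40A → PA=0x37E25

Entries read for #6: 2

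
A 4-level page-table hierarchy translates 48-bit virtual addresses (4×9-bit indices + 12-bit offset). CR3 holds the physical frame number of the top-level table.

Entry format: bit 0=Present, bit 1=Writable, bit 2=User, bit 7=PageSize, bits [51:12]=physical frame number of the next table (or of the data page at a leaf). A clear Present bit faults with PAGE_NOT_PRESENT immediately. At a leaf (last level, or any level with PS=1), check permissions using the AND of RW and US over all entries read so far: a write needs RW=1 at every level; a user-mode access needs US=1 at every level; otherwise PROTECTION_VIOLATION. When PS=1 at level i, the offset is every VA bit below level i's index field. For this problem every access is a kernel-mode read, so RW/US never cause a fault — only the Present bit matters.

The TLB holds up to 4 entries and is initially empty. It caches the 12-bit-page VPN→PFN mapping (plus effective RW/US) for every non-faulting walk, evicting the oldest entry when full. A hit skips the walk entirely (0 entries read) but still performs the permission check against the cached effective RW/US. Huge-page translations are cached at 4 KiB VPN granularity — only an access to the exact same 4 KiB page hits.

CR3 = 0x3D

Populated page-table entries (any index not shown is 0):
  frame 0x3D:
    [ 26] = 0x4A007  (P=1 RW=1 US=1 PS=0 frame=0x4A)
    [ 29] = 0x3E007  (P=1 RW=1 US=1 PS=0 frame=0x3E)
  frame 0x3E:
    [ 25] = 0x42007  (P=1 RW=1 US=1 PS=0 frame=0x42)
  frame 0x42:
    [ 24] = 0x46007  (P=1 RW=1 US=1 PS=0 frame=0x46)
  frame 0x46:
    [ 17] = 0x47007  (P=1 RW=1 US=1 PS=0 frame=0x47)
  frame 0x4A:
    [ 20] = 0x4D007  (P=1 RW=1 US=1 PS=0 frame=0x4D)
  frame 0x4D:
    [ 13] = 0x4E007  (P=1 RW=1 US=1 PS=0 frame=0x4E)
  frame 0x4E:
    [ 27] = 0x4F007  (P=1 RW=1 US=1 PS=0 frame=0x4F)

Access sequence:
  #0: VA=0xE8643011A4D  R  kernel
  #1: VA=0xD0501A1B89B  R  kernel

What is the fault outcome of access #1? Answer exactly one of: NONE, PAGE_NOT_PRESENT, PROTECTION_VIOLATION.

Per-access translation:
#0 VA=0xE8643011A4D (r,kernel):
  L0: frame=0x3D idx=29 entry=0x3E007 [P=1 RW=1 US=1 PS=0]
  L1: frame=0x3E idx=25 entry=0x42007 [P=1 RW=1 US=1 PS=0]
  L2: frame=0x42 idx=24 entry=0x46007 [P=1 RW=1 US=1 PS=0]
  L3: frame=0x46 idx=17 entry=0x47007 [P=1 RW=1 US=1 PS=0]
  → PA=0x47A4D  (4 entries read)
#1 VA=0xD0501A1B89B (r,kernel):
  L0: frame=0x3D idx=26 entry=0x4A007 [P=1 RW=1 US=1 PS=0]
  L1: frame=0x4A idx=20 entry=0x4D007 [P=1 RW=1 US=1 PS=0]
  L2: frame=0x4D idx=13 entry=0x4E007 [P=1 RW=1 US=1 PS=0]
  L3: frame=0x4E idx=27 entry=0x4F007 [P=1 RW=1 US=1 PS=0]
  → PA=0x4F89B  (4 entries read)

Access #1 fault: NONE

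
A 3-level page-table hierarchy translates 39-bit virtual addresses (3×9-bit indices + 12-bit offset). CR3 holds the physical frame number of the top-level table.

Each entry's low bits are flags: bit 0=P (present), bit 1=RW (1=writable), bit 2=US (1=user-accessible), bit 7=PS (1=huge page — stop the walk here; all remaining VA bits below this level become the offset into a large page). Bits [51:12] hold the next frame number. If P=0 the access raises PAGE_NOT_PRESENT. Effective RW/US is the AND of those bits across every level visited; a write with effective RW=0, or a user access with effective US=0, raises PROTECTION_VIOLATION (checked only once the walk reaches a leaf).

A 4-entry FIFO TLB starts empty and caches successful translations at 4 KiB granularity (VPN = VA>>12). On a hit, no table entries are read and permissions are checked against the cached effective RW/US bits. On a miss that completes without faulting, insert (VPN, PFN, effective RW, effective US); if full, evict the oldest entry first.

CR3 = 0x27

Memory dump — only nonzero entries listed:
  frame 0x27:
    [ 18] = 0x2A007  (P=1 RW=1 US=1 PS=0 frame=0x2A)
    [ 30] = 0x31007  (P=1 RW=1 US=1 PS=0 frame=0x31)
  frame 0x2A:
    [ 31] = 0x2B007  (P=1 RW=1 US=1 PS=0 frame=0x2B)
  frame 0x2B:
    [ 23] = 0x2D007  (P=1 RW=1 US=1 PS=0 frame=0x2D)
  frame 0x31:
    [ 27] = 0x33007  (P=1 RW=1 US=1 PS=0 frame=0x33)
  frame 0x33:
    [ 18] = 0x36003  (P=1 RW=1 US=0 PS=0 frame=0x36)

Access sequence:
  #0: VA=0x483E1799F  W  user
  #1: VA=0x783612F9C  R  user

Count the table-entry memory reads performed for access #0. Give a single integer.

Walk each access:
#0 VA=0x483E1799F (w,user):
  L0 @0x27[18] → 0x2A007  P=1,RW=1,US=1,PS=0
  L1 @0x2A[31] → 0x2B007  P=1,RW=1,US=1,PS=0
  L2 @0x2B[23] → 0x2D007  P=1,RW=1,US=1,PS=0
  → PA=0x2D99F  (3 entries read)
#1 VA=0x783612F9C (r,user):
  L0 @0x27[30] → 0x31007  P=1,RW=1,US=1,PS=0
  L1 @0x31[27] → 0x33007  P=1,RW=1,US=1,PS=0
  L2 @0x33[18] → 0x36003  P=1,RW=1,US=0,PS=0
  ✗ PROTECTION_VIOLATION  [3 reads]

Entries read for #0: 3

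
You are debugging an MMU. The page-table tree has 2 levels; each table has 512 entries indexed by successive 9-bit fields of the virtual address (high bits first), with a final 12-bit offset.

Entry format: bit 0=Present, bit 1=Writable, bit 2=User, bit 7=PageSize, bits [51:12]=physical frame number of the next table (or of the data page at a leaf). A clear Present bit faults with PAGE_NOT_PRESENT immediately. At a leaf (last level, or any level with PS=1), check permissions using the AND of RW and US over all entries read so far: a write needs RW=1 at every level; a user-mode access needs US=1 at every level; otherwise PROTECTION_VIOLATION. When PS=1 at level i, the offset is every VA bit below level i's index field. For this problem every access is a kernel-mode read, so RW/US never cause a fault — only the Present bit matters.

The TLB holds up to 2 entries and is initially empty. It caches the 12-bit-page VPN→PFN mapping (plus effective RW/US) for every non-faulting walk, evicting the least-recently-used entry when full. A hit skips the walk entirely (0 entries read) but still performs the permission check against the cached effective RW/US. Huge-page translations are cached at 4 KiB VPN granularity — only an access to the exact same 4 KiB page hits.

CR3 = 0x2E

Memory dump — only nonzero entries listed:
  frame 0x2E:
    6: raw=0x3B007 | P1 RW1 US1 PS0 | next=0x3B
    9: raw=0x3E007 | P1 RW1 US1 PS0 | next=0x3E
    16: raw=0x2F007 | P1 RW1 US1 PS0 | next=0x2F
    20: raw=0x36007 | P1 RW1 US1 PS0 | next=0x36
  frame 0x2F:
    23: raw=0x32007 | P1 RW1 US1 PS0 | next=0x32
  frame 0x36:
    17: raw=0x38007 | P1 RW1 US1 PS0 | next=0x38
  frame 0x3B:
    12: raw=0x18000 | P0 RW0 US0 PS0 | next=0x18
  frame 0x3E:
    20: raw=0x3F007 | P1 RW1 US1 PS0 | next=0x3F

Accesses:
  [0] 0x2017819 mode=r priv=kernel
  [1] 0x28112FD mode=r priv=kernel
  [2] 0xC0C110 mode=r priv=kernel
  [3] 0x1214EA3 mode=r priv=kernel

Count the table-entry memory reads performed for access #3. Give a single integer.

Trace:
#0 VA=0x2017819 (r,kernel):
  [0] read 0x2E idx=16: raw=0x2F007 flags P=1 W=1 U=1 S=0
  [1] read 0x2F idx=23: raw=0x32007 flags P=1 W=1 U=1 S=0
  ⇒ phys 0x32819  [2 reads]
#1 VA=0x28112FD (r,kernel):
  [0] read 0x2E idx=20: raw=0x36007 flags P=1 W=1 U=1 S=0
  [1] read 0x36 idx=17: raw=0x38007 flags P=1 W=1 U=1 S=0
  ⇒ phys 0x382FD  [2 reads]
#2 VA=0xC0C110 (r,kernel):
  [0] read 0x2E idx=6: raw=0x3B007 flags P=1 W=1 U=1 S=0
  [1] read 0x3B idx=12: raw=0x18000 flags P=0 W=0 U=0 S=0
  ✗ PAGE_NOT_PRESENT  [2 reads]
#3 VA=0x1214EA3 (r,kernel):
  [0] read 0x2E idx=9: raw=0x3E007 flags P=1 W=1 U=1 S=0
  [1] read 0x3E idx=20: raw=0x3F007 flags P=1 W=1 U=1 S=0
  ⇒ phys 0x3FEA3  [2 reads]

Entries read for #3: 2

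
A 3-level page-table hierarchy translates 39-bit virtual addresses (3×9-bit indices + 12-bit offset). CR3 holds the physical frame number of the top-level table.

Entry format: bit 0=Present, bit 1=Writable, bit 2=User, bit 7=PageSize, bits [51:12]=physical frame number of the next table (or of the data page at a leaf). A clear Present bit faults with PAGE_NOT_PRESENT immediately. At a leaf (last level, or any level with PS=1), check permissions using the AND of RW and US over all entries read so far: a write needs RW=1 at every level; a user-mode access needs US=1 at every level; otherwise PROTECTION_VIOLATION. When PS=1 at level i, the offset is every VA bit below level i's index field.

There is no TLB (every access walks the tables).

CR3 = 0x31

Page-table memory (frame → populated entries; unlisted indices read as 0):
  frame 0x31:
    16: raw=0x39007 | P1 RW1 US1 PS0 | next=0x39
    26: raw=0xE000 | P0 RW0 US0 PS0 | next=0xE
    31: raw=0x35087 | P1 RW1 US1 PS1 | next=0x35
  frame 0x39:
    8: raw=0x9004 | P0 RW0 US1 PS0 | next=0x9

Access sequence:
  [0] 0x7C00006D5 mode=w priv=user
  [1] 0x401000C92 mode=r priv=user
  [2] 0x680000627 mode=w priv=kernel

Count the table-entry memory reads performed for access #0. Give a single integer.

Walk each access:
#0 VA=0x7C00006D5 (w,user):
  lvl0: tbl 0x31, slot 31 ⇒ 0x35087 (P1/RW1/US1/PS1)
  ⇒ phys 0x356D5 (huge @L0)  [1 reads]
#1 VA=0x401000C92 (r,user):
  lvl0: tbl 0x31, slot 16 ⇒ 0x39007 (P1/RW1/US1/PS0)
  lvl1: tbl 0x39, slot 8 ⇒ 0x9004 (P0/RW0/US1/PS0)
  ⇒ fault: PAGE_NOT_PRESENT  — 2 lookups
#2 VA=0x680000627 (w,kernel):
  lvl0: tbl 0x31, slot 26 ⇒ 0xE000 (P0/RW0/US0/PS0)
  ⇒ fault: PAGE_NOT_PRESENT  — 1 lookups

Entries read for #0: 1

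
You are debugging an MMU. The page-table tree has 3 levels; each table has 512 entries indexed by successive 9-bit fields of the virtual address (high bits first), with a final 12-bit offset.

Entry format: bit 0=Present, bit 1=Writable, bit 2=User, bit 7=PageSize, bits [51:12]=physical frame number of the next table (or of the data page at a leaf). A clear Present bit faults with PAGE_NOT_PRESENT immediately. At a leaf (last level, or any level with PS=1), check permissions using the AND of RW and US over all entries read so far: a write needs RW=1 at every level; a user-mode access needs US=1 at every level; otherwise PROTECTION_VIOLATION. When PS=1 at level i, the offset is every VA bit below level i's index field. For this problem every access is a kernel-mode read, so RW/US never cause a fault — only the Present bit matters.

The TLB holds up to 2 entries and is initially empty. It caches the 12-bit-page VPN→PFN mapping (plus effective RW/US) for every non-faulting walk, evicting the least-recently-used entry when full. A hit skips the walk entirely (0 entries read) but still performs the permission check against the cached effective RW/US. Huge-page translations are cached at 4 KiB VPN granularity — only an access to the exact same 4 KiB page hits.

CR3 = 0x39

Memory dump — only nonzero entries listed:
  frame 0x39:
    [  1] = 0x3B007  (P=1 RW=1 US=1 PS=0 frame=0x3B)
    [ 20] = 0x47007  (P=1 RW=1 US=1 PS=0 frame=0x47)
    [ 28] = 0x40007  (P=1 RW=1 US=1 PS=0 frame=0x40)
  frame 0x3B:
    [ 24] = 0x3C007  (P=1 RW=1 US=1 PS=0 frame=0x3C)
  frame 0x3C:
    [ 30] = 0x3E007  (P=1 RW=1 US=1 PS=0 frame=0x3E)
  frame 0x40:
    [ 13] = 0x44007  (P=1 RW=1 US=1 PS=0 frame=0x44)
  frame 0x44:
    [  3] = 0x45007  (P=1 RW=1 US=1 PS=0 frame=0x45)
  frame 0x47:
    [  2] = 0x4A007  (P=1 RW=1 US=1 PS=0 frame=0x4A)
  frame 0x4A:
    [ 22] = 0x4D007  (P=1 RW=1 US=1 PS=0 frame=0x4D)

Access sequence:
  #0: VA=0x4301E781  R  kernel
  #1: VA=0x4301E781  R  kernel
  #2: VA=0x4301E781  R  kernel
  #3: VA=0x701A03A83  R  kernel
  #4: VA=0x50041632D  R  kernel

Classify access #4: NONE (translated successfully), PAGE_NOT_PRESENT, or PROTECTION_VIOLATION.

Walk each access:
#0 VA=0x4301E781 (r,kernel):
  L0: frame=0x39 idx=1 entry=0x3B007 [P=1 RW=1 US=1 PS=0]
  L1: frame=0x3B idx=24 entry=0x3C007 [P=1 RW=1 US=1 PS=0]
  L2: frame=0x3C idx=30 entry=0x3E007 [P=1 RW=1 US=1 PS=0]
  → PA=0x3E781  (3 entries read)
#1 VA=0x4301E781 (r,kernel):
  TLB hit vpn=0x4301E → PA=0x3E781
#2 VA=0x4301E781 (r,kernel):
  TLB hit vpn=0x4301E → PA=0x3E781
#3 VA=0x701A03A83 (r,kernel):
  L0: frame=0x39 idx=28 entry=0x40007 [P=1 RW=1 US=1 PS=0]
  L1: frame=0x40 idx=13 entry=0x44007 [P=1 RW=1 US=1 PS=0]
  L2: frame=0x44 idx=3 entry=0x45007 [P=1 RW=1 US=1 PS=0]
  → PA=0x45A83  (3 entries read)
#4 VA=0x50041632D (r,kernel):
  L0: frame=0x39 idx=20 entry=0x47007 [P=1 RW=1 US=1 PS=0]
  L1: frame=0x47 idx=2 entry=0x4A007 [P=1 RW=1 US=1 PS=0]
  L2: frame=0x4A idx=22 entry=0x4D007 [P=1 RW=1 US=1 PS=0]
  → PA=0x4D32D  (3 entries read)

Access #4 fault: NONE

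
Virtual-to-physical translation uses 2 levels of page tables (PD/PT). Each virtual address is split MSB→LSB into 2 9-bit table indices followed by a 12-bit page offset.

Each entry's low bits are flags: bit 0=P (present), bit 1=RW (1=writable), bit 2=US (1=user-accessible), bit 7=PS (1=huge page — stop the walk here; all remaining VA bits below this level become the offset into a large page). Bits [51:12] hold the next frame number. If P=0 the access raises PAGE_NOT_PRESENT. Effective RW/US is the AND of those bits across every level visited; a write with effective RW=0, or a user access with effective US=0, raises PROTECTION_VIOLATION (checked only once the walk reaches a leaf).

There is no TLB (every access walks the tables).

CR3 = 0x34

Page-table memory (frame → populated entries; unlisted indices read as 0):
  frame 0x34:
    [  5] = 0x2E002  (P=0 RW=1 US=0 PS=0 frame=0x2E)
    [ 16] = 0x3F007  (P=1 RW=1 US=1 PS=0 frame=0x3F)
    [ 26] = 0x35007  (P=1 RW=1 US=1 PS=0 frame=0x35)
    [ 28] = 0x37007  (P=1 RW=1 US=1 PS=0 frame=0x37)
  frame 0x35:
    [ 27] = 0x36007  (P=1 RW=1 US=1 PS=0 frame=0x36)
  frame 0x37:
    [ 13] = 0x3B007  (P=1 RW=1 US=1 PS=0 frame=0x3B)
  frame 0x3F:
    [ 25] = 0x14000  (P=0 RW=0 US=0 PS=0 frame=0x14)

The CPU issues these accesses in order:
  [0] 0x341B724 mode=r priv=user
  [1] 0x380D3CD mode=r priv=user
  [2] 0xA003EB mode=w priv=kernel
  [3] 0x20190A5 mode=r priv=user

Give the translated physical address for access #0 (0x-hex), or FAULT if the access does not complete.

Walk each access:
#0 VA=0x341B724 (r,user):
  L0: frame=0x34 idx=26 entry=0x35007 [P=1 RW=1 US=1 PS=0]
  L1: frame=0x35 idx=27 entry=0x36007 [P=1 RW=1 US=1 PS=0]
  ⇒ phys 0x36724  [2 reads]
#1 VA=0x380D3CD (r,user):
  L0: frame=0x34 idx=28 entry=0x37007 [P=1 RW=1 US=1 PS=0]
  L1: frame=0x37 idx=13 entry=0x3B007 [P=1 RW=1 US=1 PS=0]
  ⇒ phys 0x3B3CD  [2 reads]
#2 VA=0xA003EB (w,kernel):
  L0: frame=0x34 idx=5 entry=0x2E002 [P=0 RW=1 US=0 PS=0]
  ✗ PAGE_NOT_PRESENT  [1 reads]
#3 VA=0x20190A5 (r,user):
  L0: frame=0x34 idx=16 entry=0x3F007 [P=1 RW=1 US=1 PS=0]
  L1: frame=0x3F idx=25 entry=0x14000 [P=0 RW=0 US=0 PS=0]
  ✗ PAGE_NOT_PRESENT  [2 reads]

Access #0 PA: 0x36724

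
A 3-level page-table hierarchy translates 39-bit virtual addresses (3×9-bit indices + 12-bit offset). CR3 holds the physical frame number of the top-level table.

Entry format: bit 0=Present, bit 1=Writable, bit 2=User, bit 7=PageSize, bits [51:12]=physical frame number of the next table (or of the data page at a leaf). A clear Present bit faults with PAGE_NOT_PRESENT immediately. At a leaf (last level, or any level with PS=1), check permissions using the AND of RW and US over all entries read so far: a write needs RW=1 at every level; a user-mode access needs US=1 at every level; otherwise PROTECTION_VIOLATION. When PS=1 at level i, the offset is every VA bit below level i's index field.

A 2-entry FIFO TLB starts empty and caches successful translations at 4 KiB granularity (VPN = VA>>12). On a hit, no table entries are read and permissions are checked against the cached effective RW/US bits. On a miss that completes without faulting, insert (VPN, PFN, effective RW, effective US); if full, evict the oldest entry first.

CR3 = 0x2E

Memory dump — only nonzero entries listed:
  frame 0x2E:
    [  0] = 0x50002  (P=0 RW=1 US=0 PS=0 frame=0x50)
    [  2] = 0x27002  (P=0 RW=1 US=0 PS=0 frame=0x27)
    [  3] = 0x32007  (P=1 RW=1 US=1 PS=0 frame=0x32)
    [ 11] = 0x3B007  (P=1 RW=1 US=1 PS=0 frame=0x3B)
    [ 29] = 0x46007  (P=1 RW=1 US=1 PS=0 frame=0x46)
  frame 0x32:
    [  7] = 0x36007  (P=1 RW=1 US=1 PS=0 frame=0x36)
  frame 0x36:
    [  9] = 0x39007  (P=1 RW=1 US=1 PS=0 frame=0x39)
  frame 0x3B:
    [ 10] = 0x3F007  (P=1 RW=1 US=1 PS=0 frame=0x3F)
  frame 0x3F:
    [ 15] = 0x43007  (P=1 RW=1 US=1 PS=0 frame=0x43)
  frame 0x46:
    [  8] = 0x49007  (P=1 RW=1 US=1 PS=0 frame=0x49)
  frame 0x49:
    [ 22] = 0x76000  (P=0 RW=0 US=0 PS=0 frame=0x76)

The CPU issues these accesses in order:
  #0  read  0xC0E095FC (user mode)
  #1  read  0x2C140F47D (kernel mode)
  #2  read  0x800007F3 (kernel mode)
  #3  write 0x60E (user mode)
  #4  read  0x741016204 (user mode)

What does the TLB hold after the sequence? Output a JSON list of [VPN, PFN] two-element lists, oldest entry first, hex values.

Trace:
#0 VA=0xC0E095FC (r,user):
  L0 @0x2E[3] → 0x32007  P=1,RW=1,US=1,PS=0
  L1 @0x32[7] → 0x36007  P=1,RW=1,US=1,PS=0
  L2 @0x36[9] → 0x39007  P=1,RW=1,US=1,PS=0
  ⇒ phys 0x395FC  [3 reads]
#1 VA=0x2C140F47D (r,kernel):
  L0 @0x2E[11] → 0x3B007  P=1,RW=1,US=1,PS=0
  L1 @0x3B[10] → 0x3F007  P=1,RW=1,US=1,PS=0
  L2 @0x3F[15] → 0x43007  P=1,RW=1,US=1,PS=0
  ⇒ phys 0x4347D  [3 reads]
#2 VA=0x800007F3 (r,kernel):
  L0 @0x2E[2] → 0x27002  P=0,RW=1,US=0,PS=0
  ⇒ fault: PAGE_NOT_PRESENT  — 1 lookups
#3 VA=0x60E (w,user):
  L0 @0x2E[0] → 0x50002  P=0,RW=1,US=0,PS=0
  ⇒ fault: PAGE_NOT_PRESENT  — 1 lookups
#4 VA=0x741016204 (r,user):
  L0 @0x2E[29] → 0x46007  P=1,RW=1,US=1,PS=0
  L1 @0x46[8] → 0x49007  P=1,RW=1,US=1,PS=0
  L2 @0x49[22] → 0x76000  P=0,RW=0,US=0,PS=0
  ⇒ fault: PAGE_NOT_PRESENT  — 3 lookups

TLB: [["0xC0E09", "0x39"], ["0x2C140F", "0x43"]]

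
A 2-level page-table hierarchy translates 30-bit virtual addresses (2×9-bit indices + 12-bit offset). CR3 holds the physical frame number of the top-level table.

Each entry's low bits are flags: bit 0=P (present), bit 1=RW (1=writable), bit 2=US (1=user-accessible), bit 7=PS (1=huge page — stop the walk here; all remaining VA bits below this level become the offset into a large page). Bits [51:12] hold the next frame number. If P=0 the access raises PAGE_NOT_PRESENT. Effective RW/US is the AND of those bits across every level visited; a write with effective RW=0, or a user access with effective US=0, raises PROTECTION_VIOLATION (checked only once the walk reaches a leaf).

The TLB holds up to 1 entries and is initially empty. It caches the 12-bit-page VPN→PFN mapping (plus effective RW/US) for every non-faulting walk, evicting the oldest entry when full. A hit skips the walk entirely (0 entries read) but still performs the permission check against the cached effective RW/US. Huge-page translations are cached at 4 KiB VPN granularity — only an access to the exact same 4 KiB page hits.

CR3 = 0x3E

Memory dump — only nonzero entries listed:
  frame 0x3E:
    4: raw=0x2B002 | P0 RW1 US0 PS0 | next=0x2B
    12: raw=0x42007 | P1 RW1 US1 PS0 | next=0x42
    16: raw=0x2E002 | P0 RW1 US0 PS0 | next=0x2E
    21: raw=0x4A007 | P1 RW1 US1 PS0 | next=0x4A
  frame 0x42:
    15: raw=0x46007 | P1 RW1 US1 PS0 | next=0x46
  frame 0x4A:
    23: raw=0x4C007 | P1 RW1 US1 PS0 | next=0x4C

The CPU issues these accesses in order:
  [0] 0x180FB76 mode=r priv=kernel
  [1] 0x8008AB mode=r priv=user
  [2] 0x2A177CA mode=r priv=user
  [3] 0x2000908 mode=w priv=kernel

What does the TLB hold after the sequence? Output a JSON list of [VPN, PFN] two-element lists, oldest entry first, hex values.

Walk each access:
#0 VA=0x180FB76 (r,kernel):
  [0] read 0x3E idx=12: raw=0x42007 flags P=1 W=1 U=1 S=0
  [1] read 0x42 idx=15: raw=0x46007 flags P=1 W=1 U=1 S=0
  ✓ 0x46B76  — 2 lookups
#1 VA=0x8008AB (r,user):
  [0] read 0x3E idx=4: raw=0x2B002 flags P=0 W=1 U=0 S=0
  ⇒ fault: PAGE_NOT_PRESENT  — 1 lookups
#2 VA=0x2A177CA (r,user):
  [0] read 0x3E idx=21: raw=0x4A007 flags P=1 W=1 U=1 S=0
  [1] read 0x4A idx=23: raw=0x4C007 flags P=1 W=1 U=1 S=0
  ✓ 0x4C7CA  — 2 lookups
#3 VA=0x2000908 (w,kernel):
  [0] read 0x3E idx=16: raw=0x2E002 flags P=0 W=1 U=0 S=0
  ⇒ fault: PAGE_NOT_PRESENT  — 1 lookups

TLB: [["0x2A17", "0x4C"]]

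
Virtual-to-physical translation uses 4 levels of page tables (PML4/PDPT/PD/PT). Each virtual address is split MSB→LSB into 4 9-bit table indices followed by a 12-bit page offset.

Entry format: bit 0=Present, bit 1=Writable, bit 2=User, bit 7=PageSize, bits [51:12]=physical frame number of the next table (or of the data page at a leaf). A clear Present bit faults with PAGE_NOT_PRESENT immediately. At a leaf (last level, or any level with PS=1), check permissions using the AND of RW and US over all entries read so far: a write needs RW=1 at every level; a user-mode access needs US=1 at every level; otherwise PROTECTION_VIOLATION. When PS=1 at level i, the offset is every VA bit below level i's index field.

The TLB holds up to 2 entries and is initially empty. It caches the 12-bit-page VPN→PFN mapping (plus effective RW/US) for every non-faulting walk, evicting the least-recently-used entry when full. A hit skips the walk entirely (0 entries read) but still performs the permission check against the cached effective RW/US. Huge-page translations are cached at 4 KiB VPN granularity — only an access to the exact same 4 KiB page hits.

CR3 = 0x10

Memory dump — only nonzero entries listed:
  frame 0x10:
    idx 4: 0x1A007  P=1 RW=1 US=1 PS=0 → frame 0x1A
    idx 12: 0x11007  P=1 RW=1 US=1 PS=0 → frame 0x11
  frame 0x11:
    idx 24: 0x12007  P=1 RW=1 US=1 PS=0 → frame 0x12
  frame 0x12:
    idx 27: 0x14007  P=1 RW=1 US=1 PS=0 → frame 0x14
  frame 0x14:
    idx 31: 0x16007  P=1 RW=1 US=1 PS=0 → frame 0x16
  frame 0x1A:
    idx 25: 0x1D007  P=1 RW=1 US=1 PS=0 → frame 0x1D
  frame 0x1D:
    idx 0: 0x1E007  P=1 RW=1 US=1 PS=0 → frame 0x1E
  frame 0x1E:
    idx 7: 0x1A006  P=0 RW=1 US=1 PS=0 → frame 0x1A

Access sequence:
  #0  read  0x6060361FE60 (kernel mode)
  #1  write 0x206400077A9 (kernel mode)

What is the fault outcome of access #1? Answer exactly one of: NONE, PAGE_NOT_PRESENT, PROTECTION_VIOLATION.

Trace:
#0 VA=0x6060361FE60 (r,kernel):
  L0: frame=0x10 idx=12 entry=0x11007 [P=1 RW=1 US=1 PS=0]
  L1: frame=0x11 idx=24 entry=0x12007 [P=1 RW=1 US=1 PS=0]
  L2: frame=0x12 idx=27 entry=0x14007 [P=1 RW=1 US=1 PS=0]
  L3: frame=0x14 idx=31 entry=0x16007 [P=1 RW=1 US=1 PS=0]
  ⇒ phys 0x16E60  [4 reads]
#1 VA=0x206400077A9 (w,kernel):
  L0: frame=0x10 idx=4 entry=0x1A007 [P=1 RW=1 US=1 PS=0]
  L1: frame=0x1A idx=25 entry=0x1D007 [P=1 RW=1 US=1 PS=0]
  L2: frame=0x1D idx=0 entry=0x1E007 [P=1 RW=1 US=1 PS=0]
  L3: frame=0x1E idx=7 entry=0x1A006 [P=0 RW=1 US=1 PS=0]
  ⇒ fault: PAGE_NOT_PRESENT  — 4 lookups

Access #1 fault: PAGE_NOT_PRESENT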